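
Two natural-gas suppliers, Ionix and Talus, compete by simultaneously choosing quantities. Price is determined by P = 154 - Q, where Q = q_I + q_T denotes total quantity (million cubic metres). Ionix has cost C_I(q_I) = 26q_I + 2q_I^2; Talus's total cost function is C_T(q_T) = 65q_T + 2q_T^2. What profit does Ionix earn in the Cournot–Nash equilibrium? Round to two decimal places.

1129.08

Ionix's profit: π_I = (154 - Q)q_I - (26q_I + 2q_I²). Setting ∂π_I/∂q_I = 0: 128 - 6q_I - (q_T) = 0.
Talus's profit: π_T = (154 - Q)q_T - (65q_T + 2q_T²). Setting ∂π_T/∂q_T = 0: 89 - 6q_T - (q_I) = 0.
Rearranging gives the reaction functions q_I = (128 - q_T)/6 and q_T = (89 - q_I)/6.
Solving the pair: q_I = 97/5, q_T = 58/5.
Price P = 154 - 31 = 123.
Ionix's profit: 123·(97/5) - 26·(97/5) - 2(97/5)² = 1129.0800.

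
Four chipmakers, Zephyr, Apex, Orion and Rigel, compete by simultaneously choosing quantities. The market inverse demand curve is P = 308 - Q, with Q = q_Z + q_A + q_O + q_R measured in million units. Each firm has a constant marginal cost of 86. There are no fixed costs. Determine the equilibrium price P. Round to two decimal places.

Each firm earns π_i = (308 - Q)q_i - 86q_i.
Setting ∂π_i/∂q_i = 0 with rivals' quantities fixed: 222 - 2q_i - Σ_{j≠i} q_j = 0.
With identical firms every q_j equals q_i, so Σ_{j≠i} q_j = 3q_i and 222 = 5q_i, giving q_i = 222/5.
Total output Q = 888/5, so price P = 308 - 888/5 = 652/5.

130.40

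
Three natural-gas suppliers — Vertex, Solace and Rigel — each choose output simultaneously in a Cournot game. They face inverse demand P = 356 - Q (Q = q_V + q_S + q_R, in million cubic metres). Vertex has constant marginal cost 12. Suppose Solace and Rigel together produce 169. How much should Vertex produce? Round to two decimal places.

With rivals' combined output fixed at 169, Vertex's profit is π_V = (356 - 169 - q_V)q_V - (12q_V) = (187 - q_V)q_V - (12q_V).
∂π_V/∂q_V = 175 - 2q_V = 0, so q_V = 175/2.

87.50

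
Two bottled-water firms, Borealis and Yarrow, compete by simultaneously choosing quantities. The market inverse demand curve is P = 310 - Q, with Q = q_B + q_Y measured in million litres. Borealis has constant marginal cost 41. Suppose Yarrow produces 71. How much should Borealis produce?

With the rival's output fixed at 71, Borealis's profit is π_B = (310 - 71 - q_B)q_B - (41q_B) = (239 - q_B)q_B - (41q_B).
∂π_B/∂q_B = 198 - 2q_B = 0, so q_B = 99.

99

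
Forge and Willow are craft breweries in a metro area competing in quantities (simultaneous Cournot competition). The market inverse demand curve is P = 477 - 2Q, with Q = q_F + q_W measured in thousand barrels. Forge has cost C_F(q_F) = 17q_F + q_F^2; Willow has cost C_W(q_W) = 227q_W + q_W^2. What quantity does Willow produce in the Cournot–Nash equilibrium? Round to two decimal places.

18.13

Forge's profit: π_F = (477 - 2Q)q_F - (17q_F + q_F²). Setting ∂π_F/∂q_F = 0: 460 - 6q_F - 2(q_W) = 0.
Willow's first-order condition: 250 - 6q_W - 2(q_F) = 0.
Best responses: q_F = (460 - 2q_W)/6, q_W = (250 - 2q_F)/6.
Solving the pair: q_F = 565/8, q_W = 145/8.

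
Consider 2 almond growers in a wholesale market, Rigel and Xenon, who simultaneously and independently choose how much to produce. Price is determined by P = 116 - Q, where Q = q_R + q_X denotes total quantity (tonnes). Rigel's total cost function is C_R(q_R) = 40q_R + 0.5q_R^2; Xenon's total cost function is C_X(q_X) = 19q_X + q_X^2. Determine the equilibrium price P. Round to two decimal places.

Rigel's profit: π_R = (116 - Q)q_R - (40q_R + (1/2)q_R²). Setting ∂π_R/∂q_R = 0: 76 - 3q_R - (q_X) = 0.
Xenon's first-order condition: 97 - 4q_X - (q_R) = 0.
So q_R = (76 - q_X)/3 and q_X = (97 - q_R)/4.
Substituting one into the other gives q_R = 207/11 and q_X = 215/11.
Total output Q = 422/11, so price P = 116 - 422/11 = 854/11.

77.64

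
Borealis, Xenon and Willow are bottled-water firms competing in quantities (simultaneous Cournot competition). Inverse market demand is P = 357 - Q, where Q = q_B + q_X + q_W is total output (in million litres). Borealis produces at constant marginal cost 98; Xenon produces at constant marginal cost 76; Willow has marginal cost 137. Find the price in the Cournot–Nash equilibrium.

167

Borealis's profit: π_B = (357 - Q)q_B - (98q_B). Setting ∂π_B/∂q_B = 0: 259 - 2q_B - (q_X + q_W) = 0.
Xenon's profit: π_X = (357 - Q)q_X - (76q_X). Setting ∂π_X/∂q_X = 0: 281 - 2q_X - (q_B + q_W) = 0.
Willow's profit: π_W = (357 - Q)q_W - (137q_W). Setting ∂π_W/∂q_W = 0: 220 - 2q_W - (q_B + q_X) = 0.
Summing all 3 equations gives 760 − 4Q = 0, hence Q = 190.
Back-substituting: q_B = (259 − 190) = 69, q_X = (281 − 190) = 91, q_W = (220 − 190) = 30.
Total output Q = 190, so price P = 357 - 190 = 167.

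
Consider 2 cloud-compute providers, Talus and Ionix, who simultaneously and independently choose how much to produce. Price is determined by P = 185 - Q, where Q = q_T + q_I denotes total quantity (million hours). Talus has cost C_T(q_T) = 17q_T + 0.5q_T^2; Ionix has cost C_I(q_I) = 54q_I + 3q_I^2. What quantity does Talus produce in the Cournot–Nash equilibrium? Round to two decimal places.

Talus's profit: π_T = (185 - Q)q_T - (17q_T + (1/2)q_T²). Setting ∂π_T/∂q_T = 0: 168 - 3q_T - (q_I) = 0.
Ionix's profit: π_I = (185 - Q)q_I - (54q_I + 3q_I²). Setting ∂π_I/∂q_I = 0: 131 - 8q_I - (q_T) = 0.
Best responses: q_T = (168 - q_I)/3, q_I = (131 - q_T)/8.
Substituting one into the other gives q_T = 1213/23 and q_I = 225/23.

52.74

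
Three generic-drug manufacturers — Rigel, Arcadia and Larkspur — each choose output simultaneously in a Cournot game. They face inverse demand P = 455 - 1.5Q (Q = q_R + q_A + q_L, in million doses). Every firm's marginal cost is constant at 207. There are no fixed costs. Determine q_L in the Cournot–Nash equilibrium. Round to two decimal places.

41.33

Each firm earns π_i = (455 - 1.5Q)q_i - 207q_i.
Setting ∂π_i/∂q_i = 0 with rivals' quantities fixed: 248 - 3q_i - (3/2)·Σ_{j≠i} q_j = 0.
With identical firms every q_j equals q_i, so Σ_{j≠i} q_j = 2q_i and 248 = 6q_i, giving q_i = 124/3.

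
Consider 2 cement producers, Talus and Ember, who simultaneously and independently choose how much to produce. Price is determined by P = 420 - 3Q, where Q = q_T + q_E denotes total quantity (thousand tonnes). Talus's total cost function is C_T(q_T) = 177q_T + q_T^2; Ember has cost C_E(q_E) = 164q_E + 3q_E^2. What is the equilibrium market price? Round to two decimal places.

300.45

Talus's profit: π_T = (420 - 3Q)q_T - (177q_T + q_T²). Setting ∂π_T/∂q_T = 0: 243 - 8q_T - 3(q_E) = 0.
Ember's first-order condition: 256 - 12q_E - 3(q_T) = 0.
So q_T = (243 - 3q_E)/8 and q_E = (256 - 3q_T)/12.
Substituting one into the other gives q_T = 716/29 and q_E = 1319/87.
Total output Q = 39.8506, so price P = 420 - 3·39.8506 = 300.4483.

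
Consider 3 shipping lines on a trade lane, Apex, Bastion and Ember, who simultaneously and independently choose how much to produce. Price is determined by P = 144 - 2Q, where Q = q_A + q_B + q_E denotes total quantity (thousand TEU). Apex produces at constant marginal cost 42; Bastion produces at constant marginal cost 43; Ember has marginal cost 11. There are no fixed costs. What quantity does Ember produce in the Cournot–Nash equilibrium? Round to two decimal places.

Apex's profit: π_A = (144 - 2Q)q_A - (42q_A). Setting ∂π_A/∂q_A = 0: 102 - 4q_A - 2(q_B + q_E) = 0.
Bastion's first-order condition: 101 - 4q_B - 2(q_A + q_E) = 0.
Ember's first-order condition: 133 - 4q_E - 2(q_A + q_B) = 0.
Summing all 3 equations gives 336 − 8Q = 0, hence Q = 42.
Back-substituting: q_A = (102 − 84)/2 = 9, q_B = (101 − 84)/2 = 17/2, q_E = (133 − 84)/2 = 49/2.

24.50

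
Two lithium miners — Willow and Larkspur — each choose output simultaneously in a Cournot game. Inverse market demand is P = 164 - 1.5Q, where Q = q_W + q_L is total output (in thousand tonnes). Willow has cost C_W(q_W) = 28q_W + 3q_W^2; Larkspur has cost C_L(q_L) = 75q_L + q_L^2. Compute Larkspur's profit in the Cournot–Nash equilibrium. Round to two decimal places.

Willow's profit: π_W = (164 - 1.5Q)q_W - (28q_W + 3q_W²). Setting ∂π_W/∂q_W = 0: 136 - 9q_W - (3/2)(q_L) = 0.
Larkspur's profit: π_L = (164 - 1.5Q)q_L - (75q_L + q_L²). Setting ∂π_L/∂q_L = 0: 89 - 5q_L - (3/2)(q_W) = 0.
Best responses: q_W = (136 - (3/2)q_L)/9, q_L = (89 - (3/2)q_W)/5.
Solving the pair: q_W = 12.7836, q_L = 796/57.
Price P = 164 - (3/2)·26.7485 = 123.8772.
Larkspur's profit: 123.8772·(796/57) - 75·(796/57) - (796/57)² = 487.5469.

487.55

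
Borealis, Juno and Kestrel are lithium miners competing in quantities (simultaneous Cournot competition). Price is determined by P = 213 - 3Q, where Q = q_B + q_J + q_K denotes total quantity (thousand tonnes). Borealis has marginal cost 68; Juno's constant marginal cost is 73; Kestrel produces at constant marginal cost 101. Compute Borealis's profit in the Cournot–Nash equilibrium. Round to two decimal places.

697.69

Borealis's profit: π_B = (213 - 3Q)q_B - (68q_B). Setting ∂π_B/∂q_B = 0: 145 - 6q_B - 3(q_J + q_K) = 0.
Juno's profit: π_J = (213 - 3Q)q_J - (73q_J). Setting ∂π_J/∂q_J = 0: 140 - 6q_J - 3(q_B + q_K) = 0.
Kestrel's profit: π_K = (213 - 3Q)q_K - (101q_K). Setting ∂π_K/∂q_K = 0: 112 - 6q_K - 3(q_B + q_J) = 0.
Summing all 3 equations gives 397 − 12Q = 0, hence Q = 397/12.
Back-substituting: q_B = (145 − 397/4)/3 = 61/4, q_J = (140 − 397/4)/3 = 163/12, q_K = (112 − 397/4)/3 = 17/4.
Price P = 213 - 3·(397/12) = 455/4.
Borealis's profit: (455/4 - 68)·(61/4) = 697.6875.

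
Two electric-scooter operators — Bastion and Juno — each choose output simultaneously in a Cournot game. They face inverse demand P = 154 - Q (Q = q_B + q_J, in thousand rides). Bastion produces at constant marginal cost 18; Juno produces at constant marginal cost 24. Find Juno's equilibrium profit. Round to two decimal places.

1708.44

Bastion's profit: π_B = (154 - Q)q_B - (18q_B). Setting ∂π_B/∂q_B = 0: 136 - 2q_B - (q_J) = 0.
Juno's first-order condition: 130 - 2q_J - (q_B) = 0.
Best responses: q_B = (136 - q_J)/2, q_J = (130 - q_B)/2.
Substituting one into the other gives q_B = 142/3 and q_J = 124/3.
Price P = 154 - 266/3 = 196/3.
Juno's profit: (196/3 - 24)·(124/3) = 1708.4444.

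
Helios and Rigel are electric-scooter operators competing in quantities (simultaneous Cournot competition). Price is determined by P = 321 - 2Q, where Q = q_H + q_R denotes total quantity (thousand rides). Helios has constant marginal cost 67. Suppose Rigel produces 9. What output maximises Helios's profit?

With the rival's output fixed at 9, Helios's profit is π_H = (321 - 2·9 - 2q_H)q_H - (67q_H) = (303 - 2q_H)q_H - (67q_H).
∂π_H/∂q_H = 236 - 4q_H = 0, so q_H = 59.

59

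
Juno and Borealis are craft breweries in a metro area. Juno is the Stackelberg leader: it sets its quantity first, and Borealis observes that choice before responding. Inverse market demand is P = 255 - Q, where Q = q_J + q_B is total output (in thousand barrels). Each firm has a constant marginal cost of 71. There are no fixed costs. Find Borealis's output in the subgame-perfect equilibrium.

46

The follower Borealis best-responds to any q_J: π_B = (255 - Q)q_B - 71q_B.
∂π_B/∂q_B = 184 - q_J - 2q_B = 0 gives the reaction function q_B = (184 - q_J)/2.
The leader anticipates this reaction. Substituting into P = 255 - Q gives P = 163 - (1/2)q_J, so π_J = (163 - (1/2)q_J)q_J - 71q_J.
The leader's first-order condition 92 - q_J = 0 yields q_J = 92.
Then q_B = (184 - 92)/2 = 46.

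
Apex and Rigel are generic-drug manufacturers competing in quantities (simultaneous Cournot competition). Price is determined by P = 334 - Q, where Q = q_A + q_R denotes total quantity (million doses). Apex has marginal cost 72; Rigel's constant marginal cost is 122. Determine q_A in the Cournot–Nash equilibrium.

104

Apex's profit: π_A = (334 - Q)q_A - (72q_A). Setting ∂π_A/∂q_A = 0: 262 - 2q_A - (q_R) = 0.
Rigel's first-order condition: 212 - 2q_R - (q_A) = 0.
Rearranging gives the reaction functions q_A = (262 - q_R)/2 and q_R = (212 - q_A)/2.
Substituting one into the other gives q_A = 104 and q_R = 54.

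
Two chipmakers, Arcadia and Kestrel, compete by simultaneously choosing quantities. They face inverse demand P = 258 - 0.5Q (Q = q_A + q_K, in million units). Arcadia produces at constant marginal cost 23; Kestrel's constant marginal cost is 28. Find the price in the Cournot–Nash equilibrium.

103

Arcadia's profit: π_A = (258 - 0.5Q)q_A - (23q_A). Setting ∂π_A/∂q_A = 0: 235 - q_A - (1/2)(q_K) = 0.
Kestrel's first-order condition: 230 - q_K - (1/2)(q_A) = 0.
Rearranging gives the reaction functions q_A = (235 - (1/2)q_K) and q_K = (230 - (1/2)q_A).
Solving the pair: q_A = 160, q_K = 150.
Total output Q = 310, so price P = 258 - (1/2)·310 = 103.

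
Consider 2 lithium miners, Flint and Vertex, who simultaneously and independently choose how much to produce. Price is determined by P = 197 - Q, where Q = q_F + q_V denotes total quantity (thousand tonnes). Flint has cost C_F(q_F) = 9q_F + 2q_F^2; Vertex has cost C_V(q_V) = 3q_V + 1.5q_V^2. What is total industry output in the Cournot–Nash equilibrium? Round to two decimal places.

59.38

Flint's profit: π_F = (197 - Q)q_F - (9q_F + 2q_F²). Setting ∂π_F/∂q_F = 0: 188 - 6q_F - (q_V) = 0.
Vertex's profit: π_V = (197 - Q)q_V - (3q_V + (3/2)q_V²). Setting ∂π_V/∂q_V = 0: 194 - 5q_V - (q_F) = 0.
So q_F = (188 - q_V)/6 and q_V = (194 - q_F)/5.
Substituting one into the other gives q_F = 746/29 and q_V = 976/29.
Total output Q = 746/29 + 976/29 = 1722/29.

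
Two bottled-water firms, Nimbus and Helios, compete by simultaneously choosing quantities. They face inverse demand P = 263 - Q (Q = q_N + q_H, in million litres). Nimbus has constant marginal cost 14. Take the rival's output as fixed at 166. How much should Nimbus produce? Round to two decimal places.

With the rival's output fixed at 166, Nimbus's profit is π_N = (263 - 166 - q_N)q_N - (14q_N) = (97 - q_N)q_N - (14q_N).
∂π_N/∂q_N = 83 - 2q_N = 0, so q_N = 83/2.

41.50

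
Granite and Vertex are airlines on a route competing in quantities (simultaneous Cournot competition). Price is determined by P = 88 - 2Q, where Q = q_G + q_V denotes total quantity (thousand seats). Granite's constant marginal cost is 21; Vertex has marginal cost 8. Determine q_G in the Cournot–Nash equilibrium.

Granite's profit: π_G = (88 - 2Q)q_G - (21q_G). Setting ∂π_G/∂q_G = 0: 67 - 4q_G - 2(q_V) = 0.
Vertex's profit: π_V = (88 - 2Q)q_V - (8q_V). Setting ∂π_V/∂q_V = 0: 80 - 4q_V - 2(q_G) = 0.
Best responses: q_G = (67 - 2q_V)/4, q_V = (80 - 2q_G)/4.
Solving the pair: q_G = 9, q_V = 31/2.

9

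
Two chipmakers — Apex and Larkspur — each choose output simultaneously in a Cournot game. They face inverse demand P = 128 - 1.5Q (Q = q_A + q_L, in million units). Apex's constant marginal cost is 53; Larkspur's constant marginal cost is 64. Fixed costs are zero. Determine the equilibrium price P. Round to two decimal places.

81.67

Apex's profit: π_A = (128 - 1.5Q)q_A - (53q_A). Setting ∂π_A/∂q_A = 0: 75 - 3q_A - (3/2)(q_L) = 0.
Larkspur's first-order condition: 64 - 3q_L - (3/2)(q_A) = 0.
So q_A = (75 - (3/2)q_L)/3 and q_L = (64 - (3/2)q_A)/3.
Solving the pair: q_A = 172/9, q_L = 106/9.
Total output Q = 278/9, so price P = 128 - (3/2)·(278/9) = 245/3.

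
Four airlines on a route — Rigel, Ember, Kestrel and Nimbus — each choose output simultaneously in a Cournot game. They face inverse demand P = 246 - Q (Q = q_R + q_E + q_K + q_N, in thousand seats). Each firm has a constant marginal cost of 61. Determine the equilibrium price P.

98

A representative firm's profit is π_i = q_i(246 - Q) - 61q_i.
Setting ∂π_i/∂q_i = 0 with rivals' quantities fixed: 185 - 2q_i - Σ_{j≠i} q_j = 0.
With identical firms every q_j equals q_i, so Σ_{j≠i} q_j = 3q_i and 185 = 5q_i, giving q_i = 37.
Total output Q = 148, so price P = 246 - 148 = 98.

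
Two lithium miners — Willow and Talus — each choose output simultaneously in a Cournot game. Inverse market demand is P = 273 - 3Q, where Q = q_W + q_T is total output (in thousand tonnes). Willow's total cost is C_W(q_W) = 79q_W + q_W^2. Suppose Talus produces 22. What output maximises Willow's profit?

16

With the rival's output fixed at 22, Willow's profit is π_W = (273 - 3·22 - 3q_W)q_W - (79q_W + q_W²) = (207 - 3q_W)q_W - (79q_W + q_W²).
∂π_W/∂q_W = 128 - 8q_W = 0, so q_W = 16.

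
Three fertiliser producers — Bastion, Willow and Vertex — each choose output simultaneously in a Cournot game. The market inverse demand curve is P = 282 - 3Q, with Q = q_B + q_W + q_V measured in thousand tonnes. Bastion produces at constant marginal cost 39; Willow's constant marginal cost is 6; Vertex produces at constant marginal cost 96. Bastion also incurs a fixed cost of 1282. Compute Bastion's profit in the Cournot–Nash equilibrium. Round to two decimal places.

203.19

Bastion's profit: π_B = (282 - 3Q)q_B - (39q_B). Setting ∂π_B/∂q_B = 0: 243 - 6q_B - 3(q_W + q_V) = 0.
Willow's first-order condition: 276 - 6q_W - 3(q_B + q_V) = 0.
Vertex's profit: π_V = (282 - 3Q)q_V - (96q_V). Setting ∂π_V/∂q_V = 0: 186 - 6q_V - 3(q_B + q_W) = 0.
Adding the 3 first-order conditions: 705 − 12Q = 0, so Q = 235/4.
Back-substituting: q_B = (243 − 705/4)/3 = 89/4, q_W = (276 − 705/4)/3 = 133/4, q_V = (186 − 705/4)/3 = 13/4.
Price P = 282 - 3·(235/4) = 423/4.
Bastion's profit: (423/4 - 39)·(89/4) - 1282 = 203.1875.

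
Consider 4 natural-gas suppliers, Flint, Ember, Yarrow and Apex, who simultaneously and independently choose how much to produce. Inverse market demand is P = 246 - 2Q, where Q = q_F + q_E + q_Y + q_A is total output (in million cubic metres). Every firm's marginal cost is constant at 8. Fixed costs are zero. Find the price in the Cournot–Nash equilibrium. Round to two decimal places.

Each firm earns π_i = (246 - 2Q)q_i - 8q_i.
First-order condition (treating rivals' output as given): 238 - 4q_i - 2·Σ_{j≠i} q_j = 0.
With identical firms every q_j equals q_i, so Σ_{j≠i} q_j = 3q_i and 238 = 10q_i, giving q_i = 119/5.
Total output Q = 476/5, so price P = 246 - 2·(476/5) = 278/5.

55.60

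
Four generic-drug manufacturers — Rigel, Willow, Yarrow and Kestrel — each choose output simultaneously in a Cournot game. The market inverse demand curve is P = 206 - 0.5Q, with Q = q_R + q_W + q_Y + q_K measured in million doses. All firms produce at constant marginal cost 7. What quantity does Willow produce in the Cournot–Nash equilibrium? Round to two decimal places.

79.60

Each firm earns π_i = (206 - 0.5Q)q_i - 7q_i.
First-order condition (treating rivals' output as given): 199 - q_i - (1/2)·Σ_{j≠i} q_j = 0.
With identical firms every q_j equals q_i, so Σ_{j≠i} q_j = 3q_i and 199 = (5/2)q_i, giving q_i = 398/5.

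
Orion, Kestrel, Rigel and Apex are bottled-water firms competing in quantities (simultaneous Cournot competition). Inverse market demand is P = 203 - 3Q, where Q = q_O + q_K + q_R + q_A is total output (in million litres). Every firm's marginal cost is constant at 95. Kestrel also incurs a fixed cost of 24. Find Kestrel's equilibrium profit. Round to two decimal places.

131.52

A representative firm's profit is π_i = q_i(203 - 3Q) - 95q_i.
First-order condition (treating rivals' output as given): 108 - 6q_i - 3·Σ_{j≠i} q_j = 0.
By symmetry each firm produces the same amount; substituting Σ_{j≠i} q_j = 3q_i yields q_i = 108/15 = 36/5.
Price P = 203 - 3·(144/5) = 583/5.
Kestrel's profit: (583/5 - 95)·(36/5) - 24 = 131.5200.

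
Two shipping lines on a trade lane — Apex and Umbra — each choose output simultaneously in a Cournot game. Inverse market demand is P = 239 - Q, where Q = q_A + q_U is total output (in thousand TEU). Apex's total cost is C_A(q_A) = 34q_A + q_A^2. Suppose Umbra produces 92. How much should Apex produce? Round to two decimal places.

28.25

With the rival's output fixed at 92, Apex's profit is π_A = (239 - 92 - q_A)q_A - (34q_A + q_A²) = (147 - q_A)q_A - (34q_A + q_A²).
∂π_A/∂q_A = 113 - 4q_A = 0, so q_A = 113/4.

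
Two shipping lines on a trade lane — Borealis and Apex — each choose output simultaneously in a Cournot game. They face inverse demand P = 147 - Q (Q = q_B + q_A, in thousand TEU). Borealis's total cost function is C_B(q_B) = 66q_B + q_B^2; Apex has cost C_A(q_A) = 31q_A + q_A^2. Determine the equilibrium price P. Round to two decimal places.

107.60

Borealis's profit: π_B = (147 - Q)q_B - (66q_B + q_B²). Setting ∂π_B/∂q_B = 0: 81 - 4q_B - (q_A) = 0.
Apex's profit: π_A = (147 - Q)q_A - (31q_A + q_A²). Setting ∂π_A/∂q_A = 0: 116 - 4q_A - (q_B) = 0.
Rearranging gives the reaction functions q_B = (81 - q_A)/4 and q_A = (116 - q_B)/4.
Substituting one into the other gives q_B = 208/15 and q_A = 383/15.
Total output Q = 197/5, so price P = 147 - 197/5 = 538/5.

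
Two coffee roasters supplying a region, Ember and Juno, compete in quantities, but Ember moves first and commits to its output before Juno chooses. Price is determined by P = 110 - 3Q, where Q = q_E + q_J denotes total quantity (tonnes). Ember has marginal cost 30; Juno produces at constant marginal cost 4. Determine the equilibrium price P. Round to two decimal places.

The follower Juno best-responds to any q_E: π_J = (110 - 3Q)q_J - 4q_J.
∂π_J/∂q_J = 106 - 3q_E - 6q_J = 0 gives the reaction function q_J = (106 - 3q_E)/6.
The leader anticipates this reaction. Substituting into P = 110 - 3Q gives P = 57 - (3/2)q_E, so π_E = (57 - (3/2)q_E)q_E - 30q_E.
Leader FOC: 27 - 3q_E = 0, so q_E = 9.
Then q_J = (106 - 3·9)/6 = 79/6.
Total output Q = 133/6, so price P = 110 - 3·(133/6) = 87/2.

43.50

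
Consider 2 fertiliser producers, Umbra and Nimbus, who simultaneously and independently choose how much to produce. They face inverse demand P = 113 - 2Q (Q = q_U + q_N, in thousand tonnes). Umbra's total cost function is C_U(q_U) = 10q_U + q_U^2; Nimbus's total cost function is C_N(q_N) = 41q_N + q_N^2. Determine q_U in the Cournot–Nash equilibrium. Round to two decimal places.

14.81

Umbra's profit: π_U = (113 - 2Q)q_U - (10q_U + q_U²). Setting ∂π_U/∂q_U = 0: 103 - 6q_U - 2(q_N) = 0.
Nimbus's profit: π_N = (113 - 2Q)q_N - (41q_N + q_N²). Setting ∂π_N/∂q_N = 0: 72 - 6q_N - 2(q_U) = 0.
Best responses: q_U = (103 - 2q_N)/6, q_N = (72 - 2q_U)/6.
Solving the pair: q_U = 237/16, q_N = 113/16.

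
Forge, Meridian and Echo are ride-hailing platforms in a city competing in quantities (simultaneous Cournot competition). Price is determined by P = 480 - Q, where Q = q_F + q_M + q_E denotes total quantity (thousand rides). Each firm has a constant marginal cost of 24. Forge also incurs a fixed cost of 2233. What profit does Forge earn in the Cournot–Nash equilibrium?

A representative firm's profit is π_i = q_i(480 - Q) - 24q_i.
Setting ∂π_i/∂q_i = 0 with rivals' quantities fixed: 456 - 2q_i - Σ_{j≠i} q_j = 0.
With identical firms every q_j equals q_i, so Σ_{j≠i} q_j = 2q_i and 456 = 4q_i, giving q_i = 114.
Price P = 480 - 342 = 138.
Forge's profit: (138 - 24)·114 - 2233 = 10763.

10763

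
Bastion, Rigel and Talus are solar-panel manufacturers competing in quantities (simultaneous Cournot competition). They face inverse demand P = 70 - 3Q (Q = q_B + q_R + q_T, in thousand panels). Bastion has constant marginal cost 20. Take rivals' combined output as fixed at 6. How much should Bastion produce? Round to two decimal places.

With rivals' combined output fixed at 6, Bastion's profit is π_B = (70 - 3·6 - 3q_B)q_B - (20q_B) = (52 - 3q_B)q_B - (20q_B).
∂π_B/∂q_B = 32 - 6q_B = 0, so q_B = 16/3.

5.33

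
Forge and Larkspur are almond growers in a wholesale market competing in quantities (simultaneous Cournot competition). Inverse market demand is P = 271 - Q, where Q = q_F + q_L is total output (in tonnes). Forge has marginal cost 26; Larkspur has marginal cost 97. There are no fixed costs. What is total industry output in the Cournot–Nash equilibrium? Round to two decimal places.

Forge's profit: π_F = (271 - Q)q_F - (26q_F). Setting ∂π_F/∂q_F = 0: 245 - 2q_F - (q_L) = 0.
Larkspur's first-order condition: 174 - 2q_L - (q_F) = 0.
Rearranging gives the reaction functions q_F = (245 - q_L)/2 and q_L = (174 - q_F)/2.
Solving the pair: q_F = 316/3, q_L = 103/3.
Total output Q = 316/3 + 103/3 = 419/3.

139.67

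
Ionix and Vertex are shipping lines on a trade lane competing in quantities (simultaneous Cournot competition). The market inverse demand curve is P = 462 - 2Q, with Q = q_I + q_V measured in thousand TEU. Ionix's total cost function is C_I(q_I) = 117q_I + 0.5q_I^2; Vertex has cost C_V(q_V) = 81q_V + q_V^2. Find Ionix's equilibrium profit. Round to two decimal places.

Ionix's profit: π_I = (462 - 2Q)q_I - (117q_I + (1/2)q_I²). Setting ∂π_I/∂q_I = 0: 345 - 5q_I - 2(q_V) = 0.
Vertex's first-order condition: 381 - 6q_V - 2(q_I) = 0.
Rearranging gives the reaction functions q_I = (345 - 2q_V)/5 and q_V = (381 - 2q_I)/6.
Substituting one into the other gives q_I = 654/13 and q_V = 1215/26.
Price P = 462 - 2·97.0385 = 267.9231.
Ionix's profit: 267.9231·(654/13) - 117·(654/13) - (1/2)(654/13)² = 6327.1598.

6327.16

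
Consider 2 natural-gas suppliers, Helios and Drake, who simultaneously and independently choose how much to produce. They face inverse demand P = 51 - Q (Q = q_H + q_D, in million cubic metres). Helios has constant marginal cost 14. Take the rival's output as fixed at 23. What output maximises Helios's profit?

With the rival's output fixed at 23, Helios's profit is π_H = (51 - 23 - q_H)q_H - (14q_H) = (28 - q_H)q_H - (14q_H).
∂π_H/∂q_H = 14 - 2q_H = 0, so q_H = 7.

7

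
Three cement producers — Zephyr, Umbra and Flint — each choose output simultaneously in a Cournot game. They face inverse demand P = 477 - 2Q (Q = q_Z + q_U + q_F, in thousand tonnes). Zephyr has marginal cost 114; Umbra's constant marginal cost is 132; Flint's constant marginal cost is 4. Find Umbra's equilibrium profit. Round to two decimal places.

Zephyr's profit: π_Z = (477 - 2Q)q_Z - (114q_Z). Setting ∂π_Z/∂q_Z = 0: 363 - 4q_Z - 2(q_U + q_F) = 0.
Umbra's profit: π_U = (477 - 2Q)q_U - (132q_U). Setting ∂π_U/∂q_U = 0: 345 - 4q_U - 2(q_Z + q_F) = 0.
Flint's first-order condition: 473 - 4q_F - 2(q_Z + q_U) = 0.
Summing all 3 equations gives 1181 − 8Q = 0, hence Q = 1181/8.
Back-substituting: q_Z = (363 − 1181/4)/2 = 271/8, q_U = (345 − 1181/4)/2 = 199/8, q_F = (473 − 1181/4)/2 = 711/8.
Price P = 477 - 2·(1181/8) = 727/4.
Umbra's profit: (727/4 - 132)·(199/8) = 1237.5313.

1237.53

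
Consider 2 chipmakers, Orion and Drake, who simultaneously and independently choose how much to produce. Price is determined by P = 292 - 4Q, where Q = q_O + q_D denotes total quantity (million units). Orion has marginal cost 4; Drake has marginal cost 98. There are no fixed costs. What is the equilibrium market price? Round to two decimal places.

131.33

Orion's profit: π_O = (292 - 4Q)q_O - (4q_O). Setting ∂π_O/∂q_O = 0: 288 - 8q_O - 4(q_D) = 0.
Drake's first-order condition: 194 - 8q_D - 4(q_O) = 0.
Rearranging gives the reaction functions q_O = (288 - 4q_D)/8 and q_D = (194 - 4q_O)/8.
Substituting one into the other gives q_O = 191/6 and q_D = 25/3.
Total output Q = 241/6, so price P = 292 - 4·(241/6) = 394/3.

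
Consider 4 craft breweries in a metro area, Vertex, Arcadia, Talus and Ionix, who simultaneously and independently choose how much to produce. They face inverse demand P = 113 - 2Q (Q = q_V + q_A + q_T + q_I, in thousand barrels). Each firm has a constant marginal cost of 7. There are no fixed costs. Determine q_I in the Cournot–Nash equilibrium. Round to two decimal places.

Each firm earns π_i = (113 - 2Q)q_i - 7q_i.
First-order condition (treating rivals' output as given): 106 - 4q_i - 2·Σ_{j≠i} q_j = 0.
With identical firms every q_j equals q_i, so Σ_{j≠i} q_j = 3q_i and 106 = 10q_i, giving q_i = 53/5.

10.60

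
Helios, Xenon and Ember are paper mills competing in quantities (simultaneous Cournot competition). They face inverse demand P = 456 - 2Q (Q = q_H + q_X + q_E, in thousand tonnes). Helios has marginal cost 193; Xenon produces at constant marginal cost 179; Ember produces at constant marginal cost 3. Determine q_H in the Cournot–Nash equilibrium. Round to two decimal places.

Helios's profit: π_H = (456 - 2Q)q_H - (193q_H). Setting ∂π_H/∂q_H = 0: 263 - 4q_H - 2(q_X + q_E) = 0.
Xenon's first-order condition: 277 - 4q_X - 2(q_H + q_E) = 0.
Ember's first-order condition: 453 - 4q_E - 2(q_H + q_X) = 0.
Adding the 3 conditions: 993 − 4Q − 4Q = 0, i.e. Q = 993/8.
Back-substituting: q_H = (263 − 993/4)/2 = 59/8, q_X = (277 − 993/4)/2 = 115/8, q_E = (453 − 993/4)/2 = 819/8.

7.38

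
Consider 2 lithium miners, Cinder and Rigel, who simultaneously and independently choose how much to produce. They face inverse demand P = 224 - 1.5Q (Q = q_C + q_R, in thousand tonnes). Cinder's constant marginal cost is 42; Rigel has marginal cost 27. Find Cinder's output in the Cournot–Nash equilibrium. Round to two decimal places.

37.11

Cinder's profit: π_C = (224 - 1.5Q)q_C - (42q_C). Setting ∂π_C/∂q_C = 0: 182 - 3q_C - (3/2)(q_R) = 0.
Rigel's profit: π_R = (224 - 1.5Q)q_R - (27q_R). Setting ∂π_R/∂q_R = 0: 197 - 3q_R - (3/2)(q_C) = 0.
So q_C = (182 - (3/2)q_R)/3 and q_R = (197 - (3/2)q_C)/3.
Solving the pair: q_C = 334/9, q_R = 424/9.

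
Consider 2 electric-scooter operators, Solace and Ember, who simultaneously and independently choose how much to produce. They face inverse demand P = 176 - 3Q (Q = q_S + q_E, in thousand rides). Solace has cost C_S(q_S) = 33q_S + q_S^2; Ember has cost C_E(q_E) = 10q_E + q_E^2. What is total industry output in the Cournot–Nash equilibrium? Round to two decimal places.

Solace's profit: π_S = (176 - 3Q)q_S - (33q_S + q_S²). Setting ∂π_S/∂q_S = 0: 143 - 8q_S - 3(q_E) = 0.
Ember's profit: π_E = (176 - 3Q)q_E - (10q_E + q_E²). Setting ∂π_E/∂q_E = 0: 166 - 8q_E - 3(q_S) = 0.
Rearranging gives the reaction functions q_S = (143 - 3q_E)/8 and q_E = (166 - 3q_S)/8.
Substituting one into the other gives q_S = 646/55 and q_E = 899/55.
Total output Q = 646/55 + 899/55 = 309/11.

28.09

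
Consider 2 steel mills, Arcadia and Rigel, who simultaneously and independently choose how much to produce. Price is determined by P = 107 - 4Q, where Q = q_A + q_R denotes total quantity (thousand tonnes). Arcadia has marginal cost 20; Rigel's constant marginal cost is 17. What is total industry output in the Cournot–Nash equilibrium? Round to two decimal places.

14.75

Arcadia's profit: π_A = (107 - 4Q)q_A - (20q_A). Setting ∂π_A/∂q_A = 0: 87 - 8q_A - 4(q_R) = 0.
Rigel's first-order condition: 90 - 8q_R - 4(q_A) = 0.
Best responses: q_A = (87 - 4q_R)/8, q_R = (90 - 4q_A)/8.
Solving the pair: q_A = 7, q_R = 31/4.
Total output Q = 7 + 31/4 = 59/4.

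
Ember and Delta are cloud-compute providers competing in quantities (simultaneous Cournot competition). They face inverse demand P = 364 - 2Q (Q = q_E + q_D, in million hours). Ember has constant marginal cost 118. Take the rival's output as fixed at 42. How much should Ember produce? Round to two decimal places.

40.50

With the rival's output fixed at 42, Ember's profit is π_E = (364 - 2·42 - 2q_E)q_E - (118q_E) = (280 - 2q_E)q_E - (118q_E).
∂π_E/∂q_E = 162 - 4q_E = 0, so q_E = 81/2.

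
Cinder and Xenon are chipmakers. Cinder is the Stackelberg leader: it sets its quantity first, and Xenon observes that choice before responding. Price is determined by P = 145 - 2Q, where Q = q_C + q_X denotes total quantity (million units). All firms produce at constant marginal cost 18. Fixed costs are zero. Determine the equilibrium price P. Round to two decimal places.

The follower Xenon best-responds to any q_C: π_X = (145 - 2Q)q_X - 18q_X.
∂π_X/∂q_X = 127 - 2q_C - 4q_X = 0 gives the reaction function q_X = (127 - 2q_C)/4.
Cinder substitutes q_X(q_C) into its own profit: π_C = q_C(145 - 2q_C - (127 - 2q_C)/2) - 18q_C = (163/2 - q_C)q_C - 18q_C.
Maximising: ∂π_C/∂q_C = 127/2 - 2q_C = 0, giving q_C = 127/4.
Then q_X = (127 - 2·(127/4))/4 = 127/8.
Total output Q = 381/8, so price P = 145 - 2·(381/8) = 199/4.

49.75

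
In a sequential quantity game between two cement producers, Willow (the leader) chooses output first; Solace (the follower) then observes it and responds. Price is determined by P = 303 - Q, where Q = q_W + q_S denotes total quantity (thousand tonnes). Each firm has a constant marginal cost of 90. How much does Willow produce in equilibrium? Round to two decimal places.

106.50

The follower Solace best-responds to any q_W: π_S = (303 - Q)q_S - 90q_S.
Setting the follower's marginal profit to zero, 213 - q_W - 2q_S = 0, i.e. q_S = (213 - q_W)/2.
The leader anticipates this reaction. Substituting into P = 303 - Q gives P = 393/2 - (1/2)q_W, so π_W = (393/2 - (1/2)q_W)q_W - 90q_W.
Leader FOC: 213/2 - q_W = 0, so q_W = 213/2.
Then q_S = (213 - 213/2)/2 = 213/4.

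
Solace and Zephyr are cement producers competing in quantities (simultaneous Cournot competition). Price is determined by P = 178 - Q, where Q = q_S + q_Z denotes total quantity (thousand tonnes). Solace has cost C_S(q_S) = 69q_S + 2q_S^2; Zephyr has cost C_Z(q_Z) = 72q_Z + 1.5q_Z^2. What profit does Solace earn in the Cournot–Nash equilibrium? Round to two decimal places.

Solace's profit: π_S = (178 - Q)q_S - (69q_S + 2q_S²). Setting ∂π_S/∂q_S = 0: 109 - 6q_S - (q_Z) = 0.
Zephyr's first-order condition: 106 - 5q_Z - (q_S) = 0.
So q_S = (109 - q_Z)/6 and q_Z = (106 - q_S)/5.
Substituting one into the other gives q_S = 439/29 and q_Z = 527/29.
Price P = 178 - 966/29 = 144.6897.
Solace's profit: 144.6897·(439/29) - 69·(439/29) - 2(439/29)² = 687.4709.

687.47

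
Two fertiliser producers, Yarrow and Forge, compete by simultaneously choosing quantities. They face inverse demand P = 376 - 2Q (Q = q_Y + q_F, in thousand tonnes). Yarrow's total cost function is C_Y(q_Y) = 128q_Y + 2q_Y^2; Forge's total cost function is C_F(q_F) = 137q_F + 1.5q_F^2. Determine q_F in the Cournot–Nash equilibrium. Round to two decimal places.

Yarrow's profit: π_Y = (376 - 2Q)q_Y - (128q_Y + 2q_Y²). Setting ∂π_Y/∂q_Y = 0: 248 - 8q_Y - 2(q_F) = 0.
Forge's profit: π_F = (376 - 2Q)q_F - (137q_F + (3/2)q_F²). Setting ∂π_F/∂q_F = 0: 239 - 7q_F - 2(q_Y) = 0.
Best responses: q_Y = (248 - 2q_F)/8, q_F = (239 - 2q_Y)/7.
Solving the pair: q_Y = 629/26, q_F = 354/13.

27.23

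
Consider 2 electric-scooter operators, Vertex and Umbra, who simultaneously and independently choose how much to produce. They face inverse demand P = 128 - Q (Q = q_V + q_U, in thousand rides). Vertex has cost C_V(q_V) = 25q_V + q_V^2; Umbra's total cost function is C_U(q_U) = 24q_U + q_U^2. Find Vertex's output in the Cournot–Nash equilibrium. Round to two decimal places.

20.53

Vertex's profit: π_V = (128 - Q)q_V - (25q_V + q_V²). Setting ∂π_V/∂q_V = 0: 103 - 4q_V - (q_U) = 0.
Umbra's first-order condition: 104 - 4q_U - (q_V) = 0.
Rearranging gives the reaction functions q_V = (103 - q_U)/4 and q_U = (104 - q_V)/4.
Substituting one into the other gives q_V = 308/15 and q_U = 313/15.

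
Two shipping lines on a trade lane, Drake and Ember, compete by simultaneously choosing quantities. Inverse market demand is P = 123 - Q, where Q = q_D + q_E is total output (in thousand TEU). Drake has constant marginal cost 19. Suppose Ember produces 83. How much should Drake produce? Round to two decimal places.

10.50

With the rival's output fixed at 83, Drake's profit is π_D = (123 - 83 - q_D)q_D - (19q_D) = (40 - q_D)q_D - (19q_D).
∂π_D/∂q_D = 21 - 2q_D = 0, so q_D = 21/2.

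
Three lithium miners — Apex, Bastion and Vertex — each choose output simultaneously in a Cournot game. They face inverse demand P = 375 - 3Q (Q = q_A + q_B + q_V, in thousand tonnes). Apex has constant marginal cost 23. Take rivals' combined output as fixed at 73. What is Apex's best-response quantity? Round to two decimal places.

With rivals' combined output fixed at 73, Apex's profit is π_A = (375 - 3·73 - 3q_A)q_A - (23q_A) = (156 - 3q_A)q_A - (23q_A).
∂π_A/∂q_A = 133 - 6q_A = 0, so q_A = 133/6.

22.17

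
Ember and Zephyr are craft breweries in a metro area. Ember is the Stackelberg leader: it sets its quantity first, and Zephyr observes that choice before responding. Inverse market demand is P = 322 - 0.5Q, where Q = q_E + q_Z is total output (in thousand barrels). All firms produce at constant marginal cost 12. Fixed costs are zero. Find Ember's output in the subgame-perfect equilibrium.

Solve by backward induction. Given q_E, the follower Zephyr maximises π_Z = (322 - (1/2)q_E - (1/2)q_Z)q_Z - 12q_Z.
Follower FOC: 310 - (1/2)q_E - q_Z = 0, so q_Z(q_E) = (310 - (1/2)q_E).
The leader anticipates this reaction. Substituting into P = 322 - 0.5Q gives P = 167 - (1/4)q_E, so π_E = (167 - (1/4)q_E)q_E - 12q_E.
Leader FOC: 155 - (1/2)q_E = 0, so q_E = 310.
Then q_Z = (310 - (1/2)·310) = 155.

310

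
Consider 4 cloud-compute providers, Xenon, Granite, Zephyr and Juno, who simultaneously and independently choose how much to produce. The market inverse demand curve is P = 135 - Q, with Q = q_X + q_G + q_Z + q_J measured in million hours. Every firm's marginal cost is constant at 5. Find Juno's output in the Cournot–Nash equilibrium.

A representative firm's profit is π_i = q_i(135 - Q) - 5q_i.
Setting ∂π_i/∂q_i = 0 with rivals' quantities fixed: 130 - 2q_i - Σ_{j≠i} q_j = 0.
By symmetry each firm produces the same amount; substituting Σ_{j≠i} q_j = 3q_i yields q_i = 130/5 = 26.

26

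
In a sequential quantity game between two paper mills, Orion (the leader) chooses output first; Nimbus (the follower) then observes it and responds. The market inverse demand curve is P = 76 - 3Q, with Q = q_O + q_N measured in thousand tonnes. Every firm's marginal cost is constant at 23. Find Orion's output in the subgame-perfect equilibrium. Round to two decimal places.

Solve by backward induction. Given q_O, the follower Nimbus maximises π_N = (76 - 3q_O - 3q_N)q_N - 23q_N.
Setting the follower's marginal profit to zero, 53 - 3q_O - 6q_N = 0, i.e. q_N = (53 - 3q_O)/6.
The leader anticipates this reaction. Substituting into P = 76 - 3Q gives P = 99/2 - (3/2)q_O, so π_O = (99/2 - (3/2)q_O)q_O - 23q_O.
The leader's first-order condition 53/2 - 3q_O = 0 yields q_O = 53/6.
Then q_N = (53 - 3·(53/6))/6 = 53/12.

8.83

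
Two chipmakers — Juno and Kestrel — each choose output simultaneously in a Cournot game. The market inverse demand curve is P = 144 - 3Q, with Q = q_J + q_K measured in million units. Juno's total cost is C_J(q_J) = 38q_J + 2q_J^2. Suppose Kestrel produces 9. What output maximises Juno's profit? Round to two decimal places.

With the rival's output fixed at 9, Juno's profit is π_J = (144 - 3·9 - 3q_J)q_J - (38q_J + 2q_J²) = (117 - 3q_J)q_J - (38q_J + 2q_J²).
∂π_J/∂q_J = 79 - 10q_J = 0, so q_J = 79/10.

7.90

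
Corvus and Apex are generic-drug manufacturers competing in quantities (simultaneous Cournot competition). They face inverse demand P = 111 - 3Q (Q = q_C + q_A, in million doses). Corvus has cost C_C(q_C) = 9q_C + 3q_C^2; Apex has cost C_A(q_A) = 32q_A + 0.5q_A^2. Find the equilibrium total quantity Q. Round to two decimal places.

14.92

Corvus's profit: π_C = (111 - 3Q)q_C - (9q_C + 3q_C²). Setting ∂π_C/∂q_C = 0: 102 - 12q_C - 3(q_A) = 0.
Apex's profit: π_A = (111 - 3Q)q_A - (32q_A + (1/2)q_A²). Setting ∂π_A/∂q_A = 0: 79 - 7q_A - 3(q_C) = 0.
Best responses: q_C = (102 - 3q_A)/12, q_A = (79 - 3q_C)/7.
Substituting one into the other gives q_C = 159/25 and q_A = 214/25.
Total output Q = 159/25 + 214/25 = 373/25.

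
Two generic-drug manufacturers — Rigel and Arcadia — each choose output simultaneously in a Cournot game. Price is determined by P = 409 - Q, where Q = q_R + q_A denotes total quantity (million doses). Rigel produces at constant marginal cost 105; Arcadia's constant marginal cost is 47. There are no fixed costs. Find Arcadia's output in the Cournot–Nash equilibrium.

Rigel's profit: π_R = (409 - Q)q_R - (105q_R). Setting ∂π_R/∂q_R = 0: 304 - 2q_R - (q_A) = 0.
Arcadia's profit: π_A = (409 - Q)q_A - (47q_A). Setting ∂π_A/∂q_A = 0: 362 - 2q_A - (q_R) = 0.
So q_R = (304 - q_A)/2 and q_A = (362 - q_R)/2.
Substituting one into the other gives q_R = 82 and q_A = 140.

140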